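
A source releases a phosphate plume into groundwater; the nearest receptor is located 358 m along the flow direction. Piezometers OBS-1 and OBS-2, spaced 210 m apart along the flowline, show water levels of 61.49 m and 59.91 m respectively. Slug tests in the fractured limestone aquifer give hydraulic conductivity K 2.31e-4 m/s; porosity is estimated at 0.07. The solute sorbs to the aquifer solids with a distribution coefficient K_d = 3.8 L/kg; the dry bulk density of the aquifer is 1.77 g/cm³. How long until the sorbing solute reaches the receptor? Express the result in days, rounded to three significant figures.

16200 days

Hydraulic gradient i = (61.49 − 59.91) / 210 = 1.58 / 210 = 0.007524
K = 2.31e-4 m/s × 86400 s/d = 19.96 m/d
Darcy flux q = K·i = 19.96 × 0.007524 = 0.1502 m/d
v_s = q/n_e = 0.1502/0.07 = 2.145 m/d
Retardation R = 1 + ρ_b·K_d/n = 1 + 1.77×3.8/0.07 = 97.09
Contaminant velocity v_c = v/R = 2.145/97.09 = 0.02210 m/d
t = L/v_c = 358/0.02210 = 16200 d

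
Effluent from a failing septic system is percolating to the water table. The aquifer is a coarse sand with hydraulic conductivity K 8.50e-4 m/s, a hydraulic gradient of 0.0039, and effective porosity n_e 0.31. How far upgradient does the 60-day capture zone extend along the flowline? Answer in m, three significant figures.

K = 8.50e-4 m/s × 86400 s/d = 73.44 m/d
Specific discharge q = 73.44 × 0.0039 = 0.2864 m/d
Seepage velocity v = q / n = 0.2864 / 0.31 = 0.9239 m/d
L = v × T = 0.9239 × 60 = 55.44 m

55.4 m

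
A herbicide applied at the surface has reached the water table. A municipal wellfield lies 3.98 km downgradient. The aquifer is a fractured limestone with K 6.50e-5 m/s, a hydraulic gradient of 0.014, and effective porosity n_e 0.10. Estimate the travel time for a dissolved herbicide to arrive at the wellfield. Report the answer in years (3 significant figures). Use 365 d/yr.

K = 6.50e-5 m/s × 86400 s/d = 5.616 m/d
Darcy flux q = K·i = 5.616 × 0.014 = 0.07862 m/d
v_s = q/n_e = 0.07862/0.10 = 0.7862 m/d
L = 3.98 km = 3980 m
t = L / v = 3980 / 0.7862 = 5062 d
   = 5062 / 365 = 13.9 yr

13.9 years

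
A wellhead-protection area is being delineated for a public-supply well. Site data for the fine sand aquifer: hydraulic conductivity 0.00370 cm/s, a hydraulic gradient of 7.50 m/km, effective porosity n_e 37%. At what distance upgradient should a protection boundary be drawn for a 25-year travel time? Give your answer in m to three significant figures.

K = 0.00370 cm/s × 864 = 3.197 m/d
Specific discharge q = 3.197 × 0.0075 = 0.02398 m/d
v = Ki/n = 3.197·0.0075/0.37 = 0.06480 m/d
T = 25 yr × 365 = 9125 d
L = v × T = 0.06480 × 9125 = 591.3 m

591 m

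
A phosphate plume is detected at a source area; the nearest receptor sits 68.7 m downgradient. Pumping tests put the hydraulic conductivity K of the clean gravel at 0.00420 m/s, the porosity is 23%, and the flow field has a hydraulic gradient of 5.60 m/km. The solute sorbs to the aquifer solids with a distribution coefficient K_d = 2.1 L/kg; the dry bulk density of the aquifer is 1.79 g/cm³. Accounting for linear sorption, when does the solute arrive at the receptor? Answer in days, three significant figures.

135 days

K = 0.00420 m/s × 86400 s/d = 362.9 m/d
Darcy flux q = K·i = 362.9 × 0.0056 = 2.032 m/d
Seepage velocity v = q / n = 2.032 / 0.23 = 8.835 m/d
Retardation R = 1 + ρ_b·K_d/n = 1 + 1.79×2.1/0.23 = 17.34
Contaminant velocity v_c = v/R = 8.835/17.34 = 0.5094 m/d
t = L/v_c = 68.7/0.5094 = 134.9 d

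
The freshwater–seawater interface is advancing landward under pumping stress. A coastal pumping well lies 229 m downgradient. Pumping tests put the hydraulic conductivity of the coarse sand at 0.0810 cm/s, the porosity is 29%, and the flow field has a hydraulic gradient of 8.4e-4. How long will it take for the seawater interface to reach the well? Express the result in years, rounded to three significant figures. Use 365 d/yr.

3.10 years

K = 0.0810 cm/s × 864 = 69.98 m/d
Specific discharge q = 69.98 × 8.4e-4 = 0.05879 m/d
Average linear velocity = 0.05879 / 0.29 = 0.2027 m/d
t = L / v = 229 / 0.2027 = 1130 d
   = 1130 / 365 = 3.10 yr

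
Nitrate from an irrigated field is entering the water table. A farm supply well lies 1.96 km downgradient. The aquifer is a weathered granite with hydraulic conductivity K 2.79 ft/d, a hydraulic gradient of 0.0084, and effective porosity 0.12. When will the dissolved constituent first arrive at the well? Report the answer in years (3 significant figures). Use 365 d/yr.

K = 2.79 ft/d × 0.3048 = 0.8504 m/d
Darcy flux q = K·i = 0.8504 × 0.0084 = 0.007143 m/d
Seepage velocity v = q / n = 0.007143 / 0.12 = 0.05953 m/d
L = 1.96 km = 1960 m
t = L / v = 1960 / 0.05953 = 32930 d
   = 32930 / 365 = 90.2 yr

90.2 years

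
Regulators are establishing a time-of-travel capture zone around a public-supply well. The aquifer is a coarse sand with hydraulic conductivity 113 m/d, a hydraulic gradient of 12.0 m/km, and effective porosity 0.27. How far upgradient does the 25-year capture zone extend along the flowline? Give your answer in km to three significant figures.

Specific discharge q = 113 × 0.012 = 1.356 m/d
Seepage velocity v = q / n = 1.356 / 0.27 = 5.022 m/d
T = 25 yr × 365 = 9125 d
L = v × T = 5.022 × 9125 = 45830 m
   = 45.8 km

45.8 km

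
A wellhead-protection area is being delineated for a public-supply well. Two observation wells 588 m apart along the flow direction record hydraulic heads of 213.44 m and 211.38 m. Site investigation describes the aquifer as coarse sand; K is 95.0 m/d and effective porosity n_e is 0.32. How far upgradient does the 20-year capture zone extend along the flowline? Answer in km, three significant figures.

Hydraulic gradient i = (213.44 − 211.38) / 588 = 2.06 / 588 = 0.003503
Darcy flux q = K·i = 95.0 × 0.003503 = 0.3328 m/d
v = Ki/n = 95.0·0.003503/0.32 = 1.040 m/d
T = 20 yr × 365 = 7300 d
L = v × T = 1.040 × 7300 = 7593 m
   = 7.59 km

7.59 km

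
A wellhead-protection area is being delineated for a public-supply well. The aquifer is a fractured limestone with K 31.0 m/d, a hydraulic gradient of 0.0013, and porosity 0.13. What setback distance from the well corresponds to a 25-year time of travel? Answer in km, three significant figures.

2.83 km

Specific discharge q = 31.0 × 0.0013 = 0.04030 m/d
Average linear velocity = 0.04030 / 0.13 = 0.3100 m/d
T = 25 yr × 365 = 9125 d
L = v × T = 0.3100 × 9125 = 2829 m
   = 2.83 km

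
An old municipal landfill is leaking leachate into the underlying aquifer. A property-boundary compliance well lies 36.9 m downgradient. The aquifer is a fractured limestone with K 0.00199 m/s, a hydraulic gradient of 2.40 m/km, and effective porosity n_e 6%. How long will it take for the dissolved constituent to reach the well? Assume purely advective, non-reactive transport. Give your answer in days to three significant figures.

K = 0.00199 m/s × 86400 s/d = 171.9 m/d
Specific discharge q = 171.9 × 0.0024 = 0.4126 m/d
v = Ki/n = 171.9·0.0024/0.06 = 6.877 m/d
t = L / v = 36.9 / 6.877 = 5.365 d

5.37 days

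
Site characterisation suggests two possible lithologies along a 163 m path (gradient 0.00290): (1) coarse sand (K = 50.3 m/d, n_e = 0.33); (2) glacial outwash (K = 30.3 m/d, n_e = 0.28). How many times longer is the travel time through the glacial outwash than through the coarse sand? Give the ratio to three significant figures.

Unit 1 (coarse sand): v = 50.3×0.0029/0.33 = 0.4420 m/d, t = 163/0.4420 = 368.8 d
Unit 2 (glacial outwash): v = 30.3×0.0029/0.28 = 0.3138 m/d, t = 163/0.3138 = 519.4 d
t(glacial outwash) / t(coarse sand) = 519.4/368.8 = 1.41

1.41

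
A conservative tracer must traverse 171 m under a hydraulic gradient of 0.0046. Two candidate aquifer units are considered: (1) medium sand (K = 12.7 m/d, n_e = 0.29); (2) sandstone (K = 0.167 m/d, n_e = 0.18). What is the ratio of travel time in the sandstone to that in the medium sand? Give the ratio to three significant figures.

47.2

Unit 1 (medium sand): v = 12.7×0.0046/0.29 = 0.2014 m/d, t = 171/0.2014 = 848.9 d
Unit 2 (sandstone): v = 0.167×0.0046/0.18 = 0.004268 m/d, t = 171/0.004268 = 40070 d
t(sandstone) / t(medium sand) = 40070/848.9 = 47.2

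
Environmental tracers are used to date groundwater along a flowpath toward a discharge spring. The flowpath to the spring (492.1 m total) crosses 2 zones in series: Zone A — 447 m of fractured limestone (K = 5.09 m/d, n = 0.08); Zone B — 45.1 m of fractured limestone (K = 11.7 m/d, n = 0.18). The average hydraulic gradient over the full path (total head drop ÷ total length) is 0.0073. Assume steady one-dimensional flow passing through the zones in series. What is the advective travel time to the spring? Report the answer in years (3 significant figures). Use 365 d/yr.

Continuity: the same q passes through each zone, so ΔH = q·Σ(L_j/K_j) — the zones act as resistances in series.
Σ(L/K) = 447/5.09 + 45.1/11.7 = 87.82 + 3.855 = 91.67 d
K_eq = L_total / Σ(L/K) = 492.1 / 91.67 = 5.368 m/d
q = K_eq · i = 5.368 × 0.0073 = 0.03919 m/d (same in every zone)
Zone A: v = q/n = 0.03919/0.08 = 0.4898 m/d → t_A = 447/0.4898 = 912.6 d
Zone B: v = q/n = 0.03919/0.18 = 0.2177 m/d → t_B = 45.1/0.2177 = 207.2 d
Total t = 912.6 + 207.2 = 1120 d
   = 1120 / 365 = 3.07 yr

3.07 years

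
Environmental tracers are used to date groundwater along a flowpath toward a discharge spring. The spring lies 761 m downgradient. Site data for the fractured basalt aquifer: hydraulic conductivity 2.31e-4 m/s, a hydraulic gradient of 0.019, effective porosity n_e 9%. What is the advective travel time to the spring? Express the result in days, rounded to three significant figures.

181 days

K = 2.31e-4 m/s × 86400 s/d = 19.96 m/d
q = Ki = 19.96 × 0.019 = 0.3792 m/d
v_s = q/n_e = 0.3792/0.09 = 4.213 m/d
t = L / v = 761 / 4.213 = 180.6 d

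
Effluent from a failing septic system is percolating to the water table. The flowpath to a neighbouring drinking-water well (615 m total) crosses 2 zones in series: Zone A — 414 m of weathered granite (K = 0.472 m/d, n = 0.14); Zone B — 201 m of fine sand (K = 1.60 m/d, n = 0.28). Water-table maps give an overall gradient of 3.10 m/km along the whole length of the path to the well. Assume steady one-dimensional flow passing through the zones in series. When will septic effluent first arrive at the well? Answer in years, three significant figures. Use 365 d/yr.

Steady 1-D flow in series ⇒ the Darcy flux q is identical in every zone and the zone head losses add (resistances L/K in series).
Σ(L/K) = 414/0.472 + 201/1.60 = 877.1 + 125.6 = 1003 d
K_eq = L_total / Σ(L/K) = 615 / 1003 = 0.6133 m/d
q = K_eq · i = 0.6133 × 0.0031 = 0.001901 m/d (same in every zone)
Zone A: v = q/n = 0.001901/0.14 = 0.01358 m/d → t_A = 414/0.01358 = 30480 d
Zone B: v = q/n = 0.001901/0.28 = 0.006790 m/d → t_B = 201/0.006790 = 29600 d
Total t = 30480 + 29600 = 60090 d
   = 60090 / 365 = 165 yr

165 years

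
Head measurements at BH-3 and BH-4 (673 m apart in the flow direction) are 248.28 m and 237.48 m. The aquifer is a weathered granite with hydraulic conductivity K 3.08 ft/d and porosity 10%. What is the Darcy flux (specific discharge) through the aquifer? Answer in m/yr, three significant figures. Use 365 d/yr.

5.50 m/yr

Hydraulic gradient i = (248.28 − 237.48) / 673 = 10.80 / 673 = 0.01605
K = 3.08 ft/d × 0.3048 = 0.9388 m/d
Specific discharge q = 0.9388 × 0.01605 = 0.01507 m/d
   = 0.01507 × 365 = 5.50 m/yr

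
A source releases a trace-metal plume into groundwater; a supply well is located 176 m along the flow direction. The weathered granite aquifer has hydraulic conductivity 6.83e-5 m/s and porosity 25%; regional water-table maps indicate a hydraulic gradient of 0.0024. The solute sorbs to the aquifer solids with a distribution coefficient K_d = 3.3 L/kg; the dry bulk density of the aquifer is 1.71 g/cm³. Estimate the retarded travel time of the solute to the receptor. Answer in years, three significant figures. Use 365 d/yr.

K = 6.83e-5 m/s × 86400 s/d = 5.901 m/d
q = Ki = 5.901 × 0.0024 = 0.01416 m/d
v_s = q/n_e = 0.01416/0.25 = 0.05665 m/d
Retardation R = 1 + ρ_b·K_d/n = 1 + 1.71×3.3/0.25 = 23.57
Contaminant velocity v_c = v/R = 0.05665/23.57 = 0.002403 m/d
t = L/v_c = 176/0.002403 = 73230 d
   = 73230/365 = 201 yr

201 years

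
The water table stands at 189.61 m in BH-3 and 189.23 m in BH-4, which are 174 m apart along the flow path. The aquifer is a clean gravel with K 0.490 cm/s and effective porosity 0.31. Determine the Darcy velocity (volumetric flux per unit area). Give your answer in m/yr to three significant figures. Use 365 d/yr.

Hydraulic gradient i = (189.61 − 189.23) / 174 = 0.38 / 174 = 0.002184
K = 0.490 cm/s × 864 = 423.4 m/d
q = Ki = 423.4 × 0.002184 = 0.9246 m/d
   = 0.9246 × 365 = 337 m/yr

337 m/yr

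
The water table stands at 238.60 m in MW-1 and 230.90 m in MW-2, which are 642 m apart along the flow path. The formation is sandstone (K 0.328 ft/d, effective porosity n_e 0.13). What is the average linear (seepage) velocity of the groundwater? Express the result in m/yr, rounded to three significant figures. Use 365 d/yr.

Hydraulic gradient i = (238.60 − 230.90) / 642 = 7.70 / 642 = 0.01199
K = 0.328 ft/d × 0.3048 = 0.09997 m/d
Darcy flux q = K·i = 0.09997 × 0.01199 = 0.001199 m/d
Seepage velocity v = q / n = 0.001199 / 0.13 = 0.009224 m/d
   = 0.009224 × 365 = 3.37 m/yr

3.37 m/yr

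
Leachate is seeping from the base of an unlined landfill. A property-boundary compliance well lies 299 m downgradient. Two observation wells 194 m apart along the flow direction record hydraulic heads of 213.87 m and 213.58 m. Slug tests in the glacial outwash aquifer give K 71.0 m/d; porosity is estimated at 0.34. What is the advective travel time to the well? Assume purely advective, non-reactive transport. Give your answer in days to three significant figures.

958 days

Hydraulic gradient i = (213.87 − 213.58) / 194 = 0.29 / 194 = 0.001495
Specific discharge q = 71.0 × 0.001495 = 0.1061 m/d
Seepage velocity v = q / n = 0.1061 / 0.34 = 0.3122 m/d
t = L / v = 299 / 0.3122 = 957.8 d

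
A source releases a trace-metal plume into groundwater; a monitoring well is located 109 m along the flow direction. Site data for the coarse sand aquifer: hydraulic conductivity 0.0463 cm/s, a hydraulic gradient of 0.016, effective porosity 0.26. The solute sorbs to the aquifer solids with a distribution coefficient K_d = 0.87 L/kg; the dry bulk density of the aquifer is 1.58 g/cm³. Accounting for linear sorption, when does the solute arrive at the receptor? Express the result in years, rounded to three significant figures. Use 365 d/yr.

0.763 years

K = 0.0463 cm/s × 864 = 40.00 m/d
Darcy flux q = K·i = 40.00 × 0.016 = 0.6401 m/d
v_s = q/n_e = 0.6401/0.26 = 2.462 m/d
Retardation R = 1 + ρ_b·K_d/n = 1 + 1.58×0.87/0.26 = 6.287
Contaminant velocity v_c = v/R = 2.462/6.287 = 0.3916 m/d
t = L/v_c = 109/0.3916 = 278.4 d
   = 278.4/365 = 0.763 yr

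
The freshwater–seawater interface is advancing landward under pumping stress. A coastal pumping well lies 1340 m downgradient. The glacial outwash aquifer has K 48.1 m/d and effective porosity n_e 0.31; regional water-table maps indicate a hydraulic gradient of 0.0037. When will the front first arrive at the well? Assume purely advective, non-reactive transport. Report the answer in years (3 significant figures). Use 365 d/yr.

6.39 years

Darcy flux q = K·i = 48.1 × 0.0037 = 0.1780 m/d
v = Ki/n = 48.1·0.0037/0.31 = 0.5741 m/d
t = L / v = 1340 / 0.5741 = 2334 d
   = 2334 / 365 = 6.39 yr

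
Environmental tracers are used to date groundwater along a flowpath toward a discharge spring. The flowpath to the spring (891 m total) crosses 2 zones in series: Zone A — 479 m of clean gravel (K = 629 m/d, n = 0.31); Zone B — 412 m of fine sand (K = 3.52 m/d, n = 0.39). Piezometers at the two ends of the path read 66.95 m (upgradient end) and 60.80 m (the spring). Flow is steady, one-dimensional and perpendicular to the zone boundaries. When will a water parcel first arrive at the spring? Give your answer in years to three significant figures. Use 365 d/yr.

16.2 years

Total head drop ΔH = 66.95 − 60.80 = 6.15 m
Steady 1-D flow in series ⇒ the Darcy flux q is identical in every zone and the zone head losses add (resistances L/K in series).
Σ(L/K) = 479/629 + 412/3.52 = 0.7615 + 117.0 = 117.8 d
q = ΔH / Σ(L/K) = 6.15 / 117.8 = 0.05220 m/d (same in every zone)
Zone A: v = q/n = 0.05220/0.31 = 0.1684 m/d → t_A = 479/0.1684 = 2844 d
Zone B: v = q/n = 0.05220/0.39 = 0.1339 m/d → t_B = 412/0.1339 = 3078 d
Total t = 2844 + 3078 = 5922 d
   = 5922 / 365 = 16.2 yr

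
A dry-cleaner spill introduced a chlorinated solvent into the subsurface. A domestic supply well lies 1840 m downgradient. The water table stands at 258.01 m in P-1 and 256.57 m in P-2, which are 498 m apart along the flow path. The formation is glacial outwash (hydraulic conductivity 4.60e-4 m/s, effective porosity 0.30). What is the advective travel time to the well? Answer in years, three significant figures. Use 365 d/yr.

13.2 years

Hydraulic gradient i = (258.01 − 256.57) / 498 = 1.44 / 498 = 0.002892
K = 4.60e-4 m/s × 86400 s/d = 39.74 m/d
q = Ki = 39.74 × 0.002892 = 0.1149 m/d
v = Ki/n = 39.74·0.002892/0.30 = 0.3831 m/d
t = L / v = 1840 / 0.3831 = 4803 d
   = 4803 / 365 = 13.2 yr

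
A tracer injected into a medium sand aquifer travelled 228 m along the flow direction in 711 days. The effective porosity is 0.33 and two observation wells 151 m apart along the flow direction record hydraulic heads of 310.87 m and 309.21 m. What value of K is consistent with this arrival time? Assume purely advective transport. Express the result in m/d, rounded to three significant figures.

Hydraulic gradient i = (310.87 − 309.21) / 151 = 1.66 / 151 = 0.01099
v = L / t = 228 / 711 = 0.3207 m/d
K = v · n / i = 0.3207 × 0.33 / 0.01099 = 9.63 m/d

9.63 m/d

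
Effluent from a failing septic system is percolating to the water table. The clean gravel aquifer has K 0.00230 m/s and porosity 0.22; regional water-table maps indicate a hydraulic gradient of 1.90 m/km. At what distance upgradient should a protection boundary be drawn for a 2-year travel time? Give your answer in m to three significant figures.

1250 m

K = 0.00230 m/s × 86400 s/d = 198.7 m/d
Darcy flux q = K·i = 198.7 × 0.0019 = 0.3776 m/d
v = Ki/n = 198.7·0.0019/0.22 = 1.716 m/d
T = 2 yr × 365 = 730 d
L = v × T = 1.716 × 730 = 1253 m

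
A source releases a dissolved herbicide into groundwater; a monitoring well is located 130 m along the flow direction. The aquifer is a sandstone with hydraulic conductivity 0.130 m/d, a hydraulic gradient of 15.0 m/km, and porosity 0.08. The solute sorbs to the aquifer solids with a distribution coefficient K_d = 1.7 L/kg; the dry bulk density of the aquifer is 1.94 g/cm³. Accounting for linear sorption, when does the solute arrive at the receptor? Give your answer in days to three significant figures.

Darcy flux q = K·i = 0.130 × 0.015 = 0.001950 m/d
Seepage velocity v = q / n = 0.001950 / 0.08 = 0.02437 m/d
Retardation R = 1 + ρ_b·K_d/n = 1 + 1.94×1.7/0.08 = 42.23
Contaminant velocity v_c = v/R = 0.02437/42.23 = 5.773e-4 m/d
t = L/v_c = 130/5.773e-4 = 225200 d

225000 days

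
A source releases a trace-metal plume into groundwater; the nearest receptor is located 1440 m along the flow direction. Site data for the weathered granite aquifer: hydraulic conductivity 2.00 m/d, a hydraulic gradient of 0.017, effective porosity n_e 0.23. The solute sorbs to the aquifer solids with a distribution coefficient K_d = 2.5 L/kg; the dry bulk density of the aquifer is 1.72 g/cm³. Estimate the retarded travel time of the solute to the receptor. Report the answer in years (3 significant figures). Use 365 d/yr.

Specific discharge q = 2.00 × 0.017 = 0.03400 m/d
v = Ki/n = 2.00·0.017/0.23 = 0.1478 m/d
Retardation R = 1 + ρ_b·K_d/n = 1 + 1.72×2.5/0.23 = 19.70
Contaminant velocity v_c = v/R = 0.1478/19.70 = 0.007506 m/d
t = L/v_c = 1440/0.007506 = 191900 d
   = 191900/365 = 526 yr

526 years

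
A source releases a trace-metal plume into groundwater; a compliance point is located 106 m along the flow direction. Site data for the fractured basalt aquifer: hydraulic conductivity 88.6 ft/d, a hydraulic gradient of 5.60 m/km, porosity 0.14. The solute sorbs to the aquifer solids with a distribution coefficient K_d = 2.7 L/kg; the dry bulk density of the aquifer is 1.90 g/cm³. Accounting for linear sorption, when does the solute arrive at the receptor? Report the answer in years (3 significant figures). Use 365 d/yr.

K = 88.6 ft/d × 0.3048 = 27.01 m/d
Darcy flux q = K·i = 27.01 × 0.0056 = 0.1512 m/d
v_s = q/n_e = 0.1512/0.14 = 1.080 m/d
Retardation R = 1 + ρ_b·K_d/n = 1 + 1.90×2.7/0.14 = 37.64
Contaminant velocity v_c = v/R = 1.080/37.64 = 0.02870 m/d
t = L/v_c = 106/0.02870 = 3694 d
   = 3694/365 = 10.1 yr

10.1 years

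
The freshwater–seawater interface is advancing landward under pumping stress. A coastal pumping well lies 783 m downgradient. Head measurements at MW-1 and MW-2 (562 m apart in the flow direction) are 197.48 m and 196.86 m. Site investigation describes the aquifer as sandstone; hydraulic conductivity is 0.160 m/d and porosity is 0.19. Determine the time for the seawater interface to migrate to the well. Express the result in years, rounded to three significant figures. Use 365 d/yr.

Hydraulic gradient i = (197.48 − 196.86) / 562 = 0.62 / 562 = 0.001103
Darcy flux q = K·i = 0.160 × 0.001103 = 1.765e-4 m/d
Seepage velocity v = q / n = 1.765e-4 / 0.19 = 9.290e-4 m/d
t = L / v = 783 / 9.290e-4 = 842800 d
   = 842800 / 365 = 2310 yr

2310 years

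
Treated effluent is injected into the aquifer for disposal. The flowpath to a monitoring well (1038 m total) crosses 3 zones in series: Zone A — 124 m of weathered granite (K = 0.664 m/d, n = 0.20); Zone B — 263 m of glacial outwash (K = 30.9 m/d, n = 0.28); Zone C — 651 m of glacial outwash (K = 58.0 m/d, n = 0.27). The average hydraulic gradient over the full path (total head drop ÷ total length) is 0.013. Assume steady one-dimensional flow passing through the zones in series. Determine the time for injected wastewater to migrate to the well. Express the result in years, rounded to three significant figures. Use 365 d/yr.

11.5 years

For zones in series the flux q is common to all zones; the equivalent conductivity is the harmonic (thickness-weighted) mean, K_eq = L_total / Σ(L_j/K_j).
Σ(L/K) = 124/0.664 + 263/30.9 + 651/58.0 = 186.7 + 8.511 + 11.22 = 206.5 d
K_eq = L_total / Σ(L/K) = 1038 / 206.5 = 5.027 m/d
q = K_eq · i = 5.027 × 0.013 = 0.06535 m/d (same in every zone)
Zone A: v = q/n = 0.06535/0.20 = 0.3268 m/d → t_A = 124/0.3268 = 379.5 d
Zone B: v = q/n = 0.06535/0.28 = 0.2334 m/d → t_B = 263/0.2334 = 1127 d
Zone C: v = q/n = 0.06535/0.27 = 0.2420 m/d → t_C = 651/0.2420 = 2690 d
Total t = 379.5 + 1127 + 2690 = 4196 d
   = 4196 / 365 = 11.5 yr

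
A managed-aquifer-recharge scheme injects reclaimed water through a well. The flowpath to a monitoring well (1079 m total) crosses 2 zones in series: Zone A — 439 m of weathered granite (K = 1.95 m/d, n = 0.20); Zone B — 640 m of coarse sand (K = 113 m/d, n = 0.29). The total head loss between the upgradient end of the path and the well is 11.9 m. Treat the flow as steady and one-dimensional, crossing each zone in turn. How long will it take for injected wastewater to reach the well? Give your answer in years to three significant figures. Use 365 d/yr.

14.5 years

Steady 1-D flow in series ⇒ the Darcy flux q is identical in every zone and the zone head losses add (resistances L/K in series).
Σ(L/K) = 439/1.95 + 640/113 = 225.1 + 5.664 = 230.8 d
q = ΔH / Σ(L/K) = 11.9 / 230.8 = 0.05156 m/d (same in every zone)
Zone A: v = q/n = 0.05156/0.20 = 0.2578 m/d → t_A = 439/0.2578 = 1703 d
Zone B: v = q/n = 0.05156/0.29 = 0.1778 m/d → t_B = 640/0.1778 = 3600 d
Total t = 1703 + 3600 = 5302 d
   = 5302 / 365 = 14.5 yr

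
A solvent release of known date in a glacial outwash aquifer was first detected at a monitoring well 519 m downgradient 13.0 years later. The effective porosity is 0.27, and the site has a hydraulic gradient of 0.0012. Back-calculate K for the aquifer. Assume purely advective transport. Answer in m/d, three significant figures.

24.6 m/d

t = 13.0 years = 4745 d
v = L / t = 519 / 4745 = 0.1094 m/d
K = v · n / i = 0.1094 × 0.27 / 0.0012 = 24.6 m/d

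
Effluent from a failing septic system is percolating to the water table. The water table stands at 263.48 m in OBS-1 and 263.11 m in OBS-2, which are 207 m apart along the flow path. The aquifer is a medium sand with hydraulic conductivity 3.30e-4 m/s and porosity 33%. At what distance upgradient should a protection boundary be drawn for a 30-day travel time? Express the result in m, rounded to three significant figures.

Hydraulic gradient i = (263.48 − 263.11) / 207 = 0.37 / 207 = 0.001787
K = 3.30e-4 m/s × 86400 s/d = 28.51 m/d
Specific discharge q = 28.51 × 0.001787 = 0.05096 m/d
Average linear velocity = 0.05096 / 0.33 = 0.1544 m/d
L = v × T = 0.1544 × 30 = 4.633 m

4.63 m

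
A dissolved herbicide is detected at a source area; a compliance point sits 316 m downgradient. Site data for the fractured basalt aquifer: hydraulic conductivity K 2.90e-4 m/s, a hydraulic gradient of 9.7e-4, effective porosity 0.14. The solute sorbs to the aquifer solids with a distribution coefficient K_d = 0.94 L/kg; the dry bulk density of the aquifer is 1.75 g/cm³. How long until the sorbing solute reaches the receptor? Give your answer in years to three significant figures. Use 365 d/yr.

63.6 years

K = 2.90e-4 m/s × 86400 s/d = 25.06 m/d
Darcy flux q = K·i = 25.06 × 9.7e-4 = 0.02430 m/d
Average linear velocity = 0.02430 / 0.14 = 0.1736 m/d
Retardation R = 1 + ρ_b·K_d/n = 1 + 1.75×0.94/0.14 = 12.75
Contaminant velocity v_c = v/R = 0.1736/12.75 = 0.01362 m/d
t = L/v_c = 316/0.01362 = 23210 d
   = 23210/365 = 63.6 yr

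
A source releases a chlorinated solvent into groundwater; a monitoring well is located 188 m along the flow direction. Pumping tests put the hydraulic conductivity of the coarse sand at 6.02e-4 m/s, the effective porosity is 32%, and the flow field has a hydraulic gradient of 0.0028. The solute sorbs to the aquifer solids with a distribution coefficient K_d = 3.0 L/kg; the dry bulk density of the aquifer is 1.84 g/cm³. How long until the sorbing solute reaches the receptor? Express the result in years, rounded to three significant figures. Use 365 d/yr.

20.7 years

K = 6.02e-4 m/s × 86400 s/d = 52.01 m/d
Darcy flux q = K·i = 52.01 × 0.0028 = 0.1456 m/d
Seepage velocity v = q / n = 0.1456 / 0.32 = 0.4551 m/d
Retardation R = 1 + ρ_b·K_d/n = 1 + 1.84×3.0/0.32 = 18.25
Contaminant velocity v_c = v/R = 0.4551/18.25 = 0.02494 m/d
t = L/v_c = 188/0.02494 = 7539 d
   = 7539/365 = 20.7 yr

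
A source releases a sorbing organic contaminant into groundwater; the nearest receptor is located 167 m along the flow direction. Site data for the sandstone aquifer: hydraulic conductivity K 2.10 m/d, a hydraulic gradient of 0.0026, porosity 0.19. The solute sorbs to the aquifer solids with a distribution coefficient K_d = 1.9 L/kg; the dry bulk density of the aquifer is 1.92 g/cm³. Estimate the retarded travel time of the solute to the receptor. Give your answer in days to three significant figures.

117000 days

Darcy flux q = K·i = 2.10 × 0.0026 = 0.005460 m/d
Seepage velocity v = q / n = 0.005460 / 0.19 = 0.02874 m/d
Retardation R = 1 + ρ_b·K_d/n = 1 + 1.92×1.9/0.19 = 20.20
Contaminant velocity v_c = v/R = 0.02874/20.20 = 0.001423 m/d
t = L/v_c = 167/0.001423 = 117400 d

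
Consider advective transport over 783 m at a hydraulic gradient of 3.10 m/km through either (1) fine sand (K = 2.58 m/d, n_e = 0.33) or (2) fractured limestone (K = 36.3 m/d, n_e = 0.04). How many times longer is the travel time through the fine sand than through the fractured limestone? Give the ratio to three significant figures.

116

Unit 1 (fine sand): v = 2.58×0.0031/0.33 = 0.02424 m/d, t = 783/0.02424 = 32310 d
Unit 2 (fractured limestone): v = 36.3×0.0031/0.04 = 2.813 m/d, t = 783/2.813 = 278.3 d
t(fine sand) / t(fractured limestone) = 32310/278.3 = 116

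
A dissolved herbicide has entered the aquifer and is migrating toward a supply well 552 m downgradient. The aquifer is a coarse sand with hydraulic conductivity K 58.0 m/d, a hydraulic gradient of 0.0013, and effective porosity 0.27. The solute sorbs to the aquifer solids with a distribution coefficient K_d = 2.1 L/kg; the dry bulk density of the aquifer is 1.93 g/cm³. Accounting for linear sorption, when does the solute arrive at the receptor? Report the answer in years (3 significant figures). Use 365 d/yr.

Specific discharge q = 58.0 × 0.0013 = 0.07540 m/d
Seepage velocity v = q / n = 0.07540 / 0.27 = 0.2793 m/d
Retardation R = 1 + ρ_b·K_d/n = 1 + 1.93×2.1/0.27 = 16.01
Contaminant velocity v_c = v/R = 0.2793/16.01 = 0.01744 m/d
t = L/v_c = 552/0.01744 = 31650 d
   = 31650/365 = 86.7 yr

86.7 years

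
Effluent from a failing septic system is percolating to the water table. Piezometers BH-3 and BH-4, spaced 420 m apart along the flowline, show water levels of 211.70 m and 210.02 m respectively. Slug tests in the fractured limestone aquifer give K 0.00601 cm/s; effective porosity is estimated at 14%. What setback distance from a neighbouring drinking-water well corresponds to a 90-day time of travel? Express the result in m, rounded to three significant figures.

13.4 m

Hydraulic gradient i = (211.70 − 210.02) / 420 = 1.68 / 420 = 0.004000
K = 0.00601 cm/s × 864 = 5.193 m/d
q = Ki = 5.193 × 0.004000 = 0.02077 m/d
Seepage velocity v = q / n = 0.02077 / 0.14 = 0.1484 m/d
L = v × T = 0.1484 × 90 = 13.35 m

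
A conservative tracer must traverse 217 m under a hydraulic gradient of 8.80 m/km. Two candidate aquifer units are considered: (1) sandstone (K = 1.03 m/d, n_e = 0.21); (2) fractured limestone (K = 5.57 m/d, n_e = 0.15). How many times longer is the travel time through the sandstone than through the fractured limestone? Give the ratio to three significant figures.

7.57

Unit 1 (sandstone): v = 1.03×0.0088/0.21 = 0.04316 m/d, t = 217/0.04316 = 5028 d
Unit 2 (fractured limestone): v = 5.57×0.0088/0.15 = 0.3268 m/d, t = 217/0.3268 = 664.1 d
t(sandstone) / t(fractured limestone) = 5028/664.1 = 7.57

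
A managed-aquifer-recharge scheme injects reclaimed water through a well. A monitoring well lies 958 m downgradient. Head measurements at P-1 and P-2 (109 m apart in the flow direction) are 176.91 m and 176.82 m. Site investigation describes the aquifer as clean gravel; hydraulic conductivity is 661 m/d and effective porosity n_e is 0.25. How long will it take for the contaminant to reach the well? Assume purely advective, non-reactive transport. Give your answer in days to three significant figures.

Hydraulic gradient i = (176.91 − 176.82) / 109 = 0.09 / 109 = 8.257e-4
q = Ki = 661 × 8.257e-4 = 0.5458 m/d
v = Ki/n = 661·8.257e-4/0.25 = 2.183 m/d
t = L / v = 958 / 2.183 = 438.8 d

439 days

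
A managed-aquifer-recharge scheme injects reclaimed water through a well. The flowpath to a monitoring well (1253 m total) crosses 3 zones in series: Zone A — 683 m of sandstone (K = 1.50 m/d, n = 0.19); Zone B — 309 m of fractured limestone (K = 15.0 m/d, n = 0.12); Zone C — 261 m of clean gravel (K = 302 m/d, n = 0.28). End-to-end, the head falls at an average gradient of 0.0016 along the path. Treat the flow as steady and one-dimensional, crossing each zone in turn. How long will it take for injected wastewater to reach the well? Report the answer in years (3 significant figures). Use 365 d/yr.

156 years

For zones in series the flux q is common to all zones; the equivalent conductivity is the harmonic (thickness-weighted) mean, K_eq = L_total / Σ(L_j/K_j).
Σ(L/K) = 683/1.50 + 309/15.0 + 261/302 = 455.3 + 20.60 + 0.8642 = 476.8 d
K_eq = L_total / Σ(L/K) = 1253 / 476.8 = 2.628 m/d
q = K_eq · i = 2.628 × 0.0016 = 0.004205 m/d (same in every zone)
Zone A: v = q/n = 0.004205/0.19 = 0.02213 m/d → t_A = 683/0.02213 = 30860 d
Zone B: v = q/n = 0.004205/0.12 = 0.03504 m/d → t_B = 309/0.03504 = 8819 d
Zone C: v = q/n = 0.004205/0.28 = 0.01502 m/d → t_C = 261/0.01502 = 17380 d
Total t = 30860 + 8819 + 17380 = 57060 d
   = 57060 / 365 = 156 yr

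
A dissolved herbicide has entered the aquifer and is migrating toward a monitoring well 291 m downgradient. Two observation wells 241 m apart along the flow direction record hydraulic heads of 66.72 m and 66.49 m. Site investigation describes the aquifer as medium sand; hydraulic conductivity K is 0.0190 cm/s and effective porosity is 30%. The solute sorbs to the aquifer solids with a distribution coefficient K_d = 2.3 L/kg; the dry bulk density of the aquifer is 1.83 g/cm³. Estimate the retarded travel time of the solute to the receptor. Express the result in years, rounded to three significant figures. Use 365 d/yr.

Hydraulic gradient i = (66.72 − 66.49) / 241 = 0.23 / 241 = 9.544e-4
K = 0.0190 cm/s × 864 = 16.42 m/d
Darcy flux q = K·i = 16.42 × 9.544e-4 = 0.01567 m/d
v = Ki/n = 16.42·9.544e-4/0.30 = 0.05222 m/d
Retardation R = 1 + ρ_b·K_d/n = 1 + 1.83×2.3/0.30 = 15.03
Contaminant velocity v_c = v/R = 0.05222/15.03 = 0.003475 m/d
t = L/v_c = 291/0.003475 = 83750 d
   = 83750/365 = 229 yr

229 years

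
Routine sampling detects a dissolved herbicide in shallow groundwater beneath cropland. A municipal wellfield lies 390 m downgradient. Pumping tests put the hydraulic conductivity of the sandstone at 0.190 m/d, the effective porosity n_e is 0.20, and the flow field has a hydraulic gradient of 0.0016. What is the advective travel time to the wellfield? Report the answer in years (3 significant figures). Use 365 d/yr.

703 years

Specific discharge q = 0.190 × 0.0016 = 3.040e-4 m/d
v_s = q/n_e = 3.040e-4/0.20 = 0.001520 m/d
t = L / v = 390 / 0.001520 = 256600 d
   = 256600 / 365 = 703 yr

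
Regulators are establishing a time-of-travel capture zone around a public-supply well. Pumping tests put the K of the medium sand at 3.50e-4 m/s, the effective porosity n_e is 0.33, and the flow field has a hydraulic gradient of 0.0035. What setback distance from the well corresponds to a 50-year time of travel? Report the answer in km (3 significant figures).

K = 3.50e-4 m/s × 86400 s/d = 30.24 m/d
Specific discharge q = 30.24 × 0.0035 = 0.1058 m/d
v_s = q/n_e = 0.1058/0.33 = 0.3207 m/d
T = 50 yr × 365 = 18250 d
L = v × T = 0.3207 × 18250 = 5853 m
   = 5.85 km

5.85 km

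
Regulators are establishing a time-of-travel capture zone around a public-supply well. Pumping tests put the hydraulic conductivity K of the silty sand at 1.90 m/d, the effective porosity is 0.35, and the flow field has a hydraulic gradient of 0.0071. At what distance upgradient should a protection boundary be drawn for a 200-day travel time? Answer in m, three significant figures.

Darcy flux q = K·i = 1.90 × 0.0071 = 0.01349 m/d
v_s = q/n_e = 0.01349/0.35 = 0.03854 m/d
L = v × T = 0.03854 × 200 = 7.709 m

7.71 m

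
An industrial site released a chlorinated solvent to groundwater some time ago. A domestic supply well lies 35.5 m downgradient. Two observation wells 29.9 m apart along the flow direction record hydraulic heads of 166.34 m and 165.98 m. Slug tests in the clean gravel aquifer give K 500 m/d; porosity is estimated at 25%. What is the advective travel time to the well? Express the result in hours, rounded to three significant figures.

35.4 hours

Hydraulic gradient i = (166.34 − 165.98) / 29.9 = 0.36 / 29.9 = 0.01204
Specific discharge q = 500 × 0.01204 = 6.020 m/d
v = Ki/n = 500·0.01204/0.25 = 24.08 m/d
t = L / v = 35.5 / 24.08 = 1.474 d
   = 1.474 × 24 = 35.4 h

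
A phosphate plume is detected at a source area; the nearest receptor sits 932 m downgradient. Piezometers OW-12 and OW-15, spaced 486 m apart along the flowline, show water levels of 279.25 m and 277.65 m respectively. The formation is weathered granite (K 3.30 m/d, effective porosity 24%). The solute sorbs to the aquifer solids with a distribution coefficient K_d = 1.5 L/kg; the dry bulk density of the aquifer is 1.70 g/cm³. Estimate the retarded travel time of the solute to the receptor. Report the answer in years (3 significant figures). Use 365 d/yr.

656 years

Hydraulic gradient i = (279.25 − 277.65) / 486 = 1.60 / 486 = 0.003292
Darcy flux q = K·i = 3.30 × 0.003292 = 0.01086 m/d
v_s = q/n_e = 0.01086/0.24 = 0.04527 m/d
Retardation R = 1 + ρ_b·K_d/n = 1 + 1.70×1.5/0.24 = 11.63
Contaminant velocity v_c = v/R = 0.04527/11.63 = 0.003894 m/d
t = L/v_c = 932/0.003894 = 239300 d
   = 239300/365 = 656 yr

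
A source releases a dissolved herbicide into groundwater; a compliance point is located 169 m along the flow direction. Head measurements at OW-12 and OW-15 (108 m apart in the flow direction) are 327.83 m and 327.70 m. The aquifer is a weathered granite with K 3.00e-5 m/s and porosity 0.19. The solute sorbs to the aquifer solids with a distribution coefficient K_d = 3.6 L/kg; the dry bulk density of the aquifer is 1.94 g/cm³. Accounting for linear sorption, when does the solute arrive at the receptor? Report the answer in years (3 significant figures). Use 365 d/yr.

1060 years

Hydraulic gradient i = (327.83 − 327.70) / 108 = 0.13 / 108 = 0.001204
K = 3.00e-5 m/s × 86400 s/d = 2.592 m/d
Darcy flux q = K·i = 2.592 × 0.001204 = 0.003120 m/d
v = Ki/n = 2.592·0.001204/0.19 = 0.01642 m/d
Retardation R = 1 + ρ_b·K_d/n = 1 + 1.94×3.6/0.19 = 37.76
Contaminant velocity v_c = v/R = 0.01642/37.76 = 4.349e-4 m/d
t = L/v_c = 169/4.349e-4 = 388600 d
   = 388600/365 = 1060 yr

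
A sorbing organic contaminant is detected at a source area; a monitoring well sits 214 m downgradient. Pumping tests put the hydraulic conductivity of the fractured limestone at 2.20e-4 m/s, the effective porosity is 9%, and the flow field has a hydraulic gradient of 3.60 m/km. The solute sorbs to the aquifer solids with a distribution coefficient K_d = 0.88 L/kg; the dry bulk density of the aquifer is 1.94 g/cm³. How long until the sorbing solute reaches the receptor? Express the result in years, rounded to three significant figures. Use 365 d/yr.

15.4 years

K = 2.20e-4 m/s × 86400 s/d = 19.01 m/d
Specific discharge q = 19.01 × 0.0036 = 0.06843 m/d
Average linear velocity = 0.06843 / 0.09 = 0.7603 m/d
Retardation R = 1 + ρ_b·K_d/n = 1 + 1.94×0.88/0.09 = 19.97
Contaminant velocity v_c = v/R = 0.7603/19.97 = 0.03808 m/d
t = L/v_c = 214/0.03808 = 5620 d
   = 5620/365 = 15.4 yr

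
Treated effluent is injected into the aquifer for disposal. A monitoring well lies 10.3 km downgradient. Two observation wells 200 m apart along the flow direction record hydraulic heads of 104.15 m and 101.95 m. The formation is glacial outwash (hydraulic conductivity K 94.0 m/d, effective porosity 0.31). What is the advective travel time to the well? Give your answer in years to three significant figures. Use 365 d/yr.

8.46 years

Hydraulic gradient i = (104.15 − 101.95) / 200 = 2.20 / 200 = 0.01100
Specific discharge q = 94.0 × 0.01100 = 1.034 m/d
Seepage velocity v = q / n = 1.034 / 0.31 = 3.335 m/d
L = 10.3 km = 10300 m
t = L / v = 10300 / 3.335 = 3088 d
   = 3088 / 365 = 8.46 yr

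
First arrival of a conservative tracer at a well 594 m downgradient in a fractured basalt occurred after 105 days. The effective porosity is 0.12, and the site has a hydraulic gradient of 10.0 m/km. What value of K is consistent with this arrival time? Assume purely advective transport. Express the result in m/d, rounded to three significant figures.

v = L / t = 594 / 105 = 5.657 m/d
K = v · n / i = 5.657 × 0.12 / 0.010 = 67.9 m/d

67.9 m/d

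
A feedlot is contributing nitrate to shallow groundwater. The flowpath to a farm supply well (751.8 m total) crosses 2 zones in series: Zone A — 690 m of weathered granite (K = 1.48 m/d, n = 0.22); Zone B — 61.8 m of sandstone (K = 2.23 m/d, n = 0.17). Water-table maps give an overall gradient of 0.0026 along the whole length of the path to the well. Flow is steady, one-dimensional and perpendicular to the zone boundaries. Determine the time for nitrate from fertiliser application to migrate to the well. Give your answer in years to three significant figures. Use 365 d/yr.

112 years

Steady 1-D flow in series ⇒ the Darcy flux q is identical in every zone and the zone head losses add (resistances L/K in series).
Σ(L/K) = 690/1.48 + 61.8/2.23 = 466.2 + 27.71 = 493.9 d
K_eq = L_total / Σ(L/K) = 751.8 / 493.9 = 1.522 m/d
q = K_eq · i = 1.522 × 0.0026 = 0.003957 m/d (same in every zone)
Zone A: v = q/n = 0.003957/0.22 = 0.01799 m/d → t_A = 690/0.01799 = 38360 d
Zone B: v = q/n = 0.003957/0.17 = 0.02328 m/d → t_B = 61.8/0.02328 = 2655 d
Total t = 38360 + 2655 = 41010 d
   = 41010 / 365 = 112 yr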